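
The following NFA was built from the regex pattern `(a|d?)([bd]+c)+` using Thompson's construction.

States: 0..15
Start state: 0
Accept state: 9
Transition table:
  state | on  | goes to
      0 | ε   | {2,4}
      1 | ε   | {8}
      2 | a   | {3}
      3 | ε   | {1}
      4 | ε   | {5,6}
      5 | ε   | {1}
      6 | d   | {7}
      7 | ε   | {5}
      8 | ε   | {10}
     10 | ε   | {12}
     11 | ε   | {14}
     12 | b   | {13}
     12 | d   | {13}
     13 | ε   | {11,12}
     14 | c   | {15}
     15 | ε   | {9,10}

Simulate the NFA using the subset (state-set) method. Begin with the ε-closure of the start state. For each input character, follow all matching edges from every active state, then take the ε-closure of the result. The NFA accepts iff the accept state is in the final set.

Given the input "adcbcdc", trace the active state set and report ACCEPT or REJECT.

start: ε-closure({0}) = {0,1,2,4,5,6,8,10,12}
'a' @ 1: {1,3,8,10,12}
'd' @ 2: {11,12,13,14}
'c' @ 3: {9,10,12,15}  ✓accept
'b' @ 4: {11,12,13,14}
'c' @ 5: {9,10,12,15}  ✓accept
'd' @ 6: {11,12,13,14}
'c' @ 7: {9,10,12,15}  ✓accept
end set {9,10,12,15} — state 9 in

Answer: ACCEPT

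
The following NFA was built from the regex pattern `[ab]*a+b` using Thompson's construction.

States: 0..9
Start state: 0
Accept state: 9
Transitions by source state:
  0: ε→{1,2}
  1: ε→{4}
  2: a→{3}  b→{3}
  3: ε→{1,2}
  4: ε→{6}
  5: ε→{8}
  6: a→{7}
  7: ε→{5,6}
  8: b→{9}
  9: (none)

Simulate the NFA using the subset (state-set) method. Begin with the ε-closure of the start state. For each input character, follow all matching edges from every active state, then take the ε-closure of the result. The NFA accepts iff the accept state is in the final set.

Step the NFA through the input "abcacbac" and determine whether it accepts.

start: ε-closure({0}) = {0,1,2,4,6}
'a' @ 1: {1,2,3,4,5,6,7,8}
'b' @ 2: {1,2,3,4,6,9}  (accept∈set)
'c' @ 3: {}  — no active states
rest 'acbac' ignored (set empty)
final: {}; accept 9 not in set

Answer: REJECT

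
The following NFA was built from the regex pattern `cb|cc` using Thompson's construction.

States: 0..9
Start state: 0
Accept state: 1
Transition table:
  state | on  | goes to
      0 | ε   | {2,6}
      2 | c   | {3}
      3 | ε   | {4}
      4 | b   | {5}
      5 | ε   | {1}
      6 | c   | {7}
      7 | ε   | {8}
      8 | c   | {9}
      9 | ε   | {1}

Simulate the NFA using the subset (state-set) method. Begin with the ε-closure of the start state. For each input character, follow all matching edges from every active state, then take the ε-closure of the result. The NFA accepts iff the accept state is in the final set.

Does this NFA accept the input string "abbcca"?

start: ε-closure({0}) = {0,2,6}
'a' @ 1: {}  — no active states
rest 'bbcca' ignored (set empty)
final: {}; accept 1 not in set

Answer: REJECT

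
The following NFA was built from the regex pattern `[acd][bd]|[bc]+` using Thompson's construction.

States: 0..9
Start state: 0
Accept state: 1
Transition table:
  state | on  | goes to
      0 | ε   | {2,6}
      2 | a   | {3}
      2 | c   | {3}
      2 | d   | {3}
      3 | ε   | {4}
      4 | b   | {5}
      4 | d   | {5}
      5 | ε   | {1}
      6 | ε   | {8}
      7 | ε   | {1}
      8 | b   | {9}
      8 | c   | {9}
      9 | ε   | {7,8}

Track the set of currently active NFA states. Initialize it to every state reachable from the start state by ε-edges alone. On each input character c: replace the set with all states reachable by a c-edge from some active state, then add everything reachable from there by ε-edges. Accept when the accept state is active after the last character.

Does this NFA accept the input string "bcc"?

start: ε-closure({0}) = {0,2,6,8}
'b' @ 1: {1,7,8,9}  [accepting]
'c' @ 2: {1,7,8,9}  [accepting]
'c' @ 3: {1,7,8,9}  [accepting]
after full input: {1,7,8,9}  (accept=1 in)

Answer: ACCEPT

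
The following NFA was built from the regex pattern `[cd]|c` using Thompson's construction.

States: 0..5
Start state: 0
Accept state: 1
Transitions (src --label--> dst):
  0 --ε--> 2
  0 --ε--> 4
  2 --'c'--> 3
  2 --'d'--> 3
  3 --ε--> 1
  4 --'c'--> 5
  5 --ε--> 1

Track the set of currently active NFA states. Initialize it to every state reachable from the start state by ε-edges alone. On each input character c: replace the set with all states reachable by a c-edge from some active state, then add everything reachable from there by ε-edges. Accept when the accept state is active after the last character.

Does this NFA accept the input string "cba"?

S₀ = ε-closure({0}) = {0,2,4}
'c' @ 1: {1,3,5}  (accept∈set)
'b' @ 2: {}  — dead — no transitions
rest 'a' ignored (set empty)
after full input: {}  (accept=1 not in)

Answer: REJECT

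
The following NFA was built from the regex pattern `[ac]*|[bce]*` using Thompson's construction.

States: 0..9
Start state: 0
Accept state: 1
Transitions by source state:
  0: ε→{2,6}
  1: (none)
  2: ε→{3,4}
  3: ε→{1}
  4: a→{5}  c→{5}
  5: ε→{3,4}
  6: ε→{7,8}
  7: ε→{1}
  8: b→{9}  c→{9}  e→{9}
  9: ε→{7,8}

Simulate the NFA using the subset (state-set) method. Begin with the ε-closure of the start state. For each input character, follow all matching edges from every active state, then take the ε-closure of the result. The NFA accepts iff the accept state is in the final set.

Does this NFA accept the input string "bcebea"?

start: ε-closure({0}) = {0,1,2,3,4,6,7,8}
'b' @ 1: {1,7,8,9}  ✓accept
'c' @ 2: {1,7,8,9}  ✓accept
'e' @ 3: {1,7,8,9}  ✓accept
'b' @ 4: {1,7,8,9}  ✓accept
'e' @ 5: {1,7,8,9}  ✓accept
'a' @ 6: {}  — no active states
after full input: {}  (accept=1 not in)

Answer: REJECT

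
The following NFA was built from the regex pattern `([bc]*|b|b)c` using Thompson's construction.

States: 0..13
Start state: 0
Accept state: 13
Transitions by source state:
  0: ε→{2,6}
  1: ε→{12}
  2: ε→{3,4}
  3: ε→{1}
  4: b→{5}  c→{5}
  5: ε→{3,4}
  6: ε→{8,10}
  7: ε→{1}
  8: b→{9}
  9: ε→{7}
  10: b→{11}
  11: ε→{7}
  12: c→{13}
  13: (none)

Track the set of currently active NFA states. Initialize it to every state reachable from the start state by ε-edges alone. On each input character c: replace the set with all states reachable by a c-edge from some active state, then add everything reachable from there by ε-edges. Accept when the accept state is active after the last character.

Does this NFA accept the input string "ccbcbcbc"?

initial (ε-close {0}): {0,1,2,3,4,6,8,10,12}
'c' @ 1: {1,3,4,5,12,13}  ✓accept
'c' @ 2: {1,3,4,5,12,13}  ✓accept
'b' @ 3: {1,3,4,5,12}
'c' @ 4: {1,3,4,5,12,13}  ✓accept
'b' @ 5: {1,3,4,5,12}
'c' @ 6: {1,3,4,5,12,13}  ✓accept
'b' @ 7: {1,3,4,5,12}
'c' @ 8: {1,3,4,5,12,13}  ✓accept
end set {1,3,4,5,12,13} — state 13 in

Answer: ACCEPT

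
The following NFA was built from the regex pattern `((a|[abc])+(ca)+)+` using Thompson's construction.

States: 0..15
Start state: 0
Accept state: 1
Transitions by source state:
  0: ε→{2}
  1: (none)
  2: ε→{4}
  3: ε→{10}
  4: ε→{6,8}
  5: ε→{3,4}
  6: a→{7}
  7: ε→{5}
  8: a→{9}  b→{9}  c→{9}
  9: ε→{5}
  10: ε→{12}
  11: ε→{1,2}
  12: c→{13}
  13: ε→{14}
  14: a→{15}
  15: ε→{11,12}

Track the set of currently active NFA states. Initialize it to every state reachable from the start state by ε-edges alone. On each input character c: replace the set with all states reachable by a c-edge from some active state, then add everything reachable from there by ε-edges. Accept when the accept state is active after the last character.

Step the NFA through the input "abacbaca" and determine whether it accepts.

Answer: ACCEPT

Steps:
S₀ = ε-closure({0}) = {0,2,4,6,8}
'a' @ 1: {3,4,5,6,7,8,9,10,12}
'b' @ 2: {3,4,5,6,8,9,10,12}
'a' @ 3: {3,4,5,6,7,8,9,10,12}
'c' @ 4: {3,4,5,6,8,9,10,12,13,14}
'b' @ 5: {3,4,5,6,8,9,10,12}
'a' @ 6: {3,4,5,6,7,8,9,10,12}
'c' @ 7: {3,4,5,6,8,9,10,12,13,14}
'a' @ 8: {1,2,3,4,5,6,7,8,9,10,11,12,15}  (accept∈set)
final: {1,2,3,4,5,6,7,8,9,10,11,12,15}; accept 1 in set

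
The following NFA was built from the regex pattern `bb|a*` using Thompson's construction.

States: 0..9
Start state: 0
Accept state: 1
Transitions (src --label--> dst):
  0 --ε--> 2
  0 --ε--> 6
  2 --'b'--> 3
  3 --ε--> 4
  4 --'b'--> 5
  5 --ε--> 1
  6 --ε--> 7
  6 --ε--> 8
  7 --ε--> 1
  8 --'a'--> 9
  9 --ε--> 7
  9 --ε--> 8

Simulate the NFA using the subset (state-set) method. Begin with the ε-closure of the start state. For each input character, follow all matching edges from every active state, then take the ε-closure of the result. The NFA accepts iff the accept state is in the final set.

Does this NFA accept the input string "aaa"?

Answer: ACCEPT

Steps:
S₀ = ε-closure({0}) = {0,1,2,6,7,8}
'a' @ 1: {1,7,8,9}  (accept∈set)
'a' @ 2: {1,7,8,9}  (accept∈set)
'a' @ 3: {1,7,8,9}  (accept∈set)
final: {1,7,8,9}; accept 1 in set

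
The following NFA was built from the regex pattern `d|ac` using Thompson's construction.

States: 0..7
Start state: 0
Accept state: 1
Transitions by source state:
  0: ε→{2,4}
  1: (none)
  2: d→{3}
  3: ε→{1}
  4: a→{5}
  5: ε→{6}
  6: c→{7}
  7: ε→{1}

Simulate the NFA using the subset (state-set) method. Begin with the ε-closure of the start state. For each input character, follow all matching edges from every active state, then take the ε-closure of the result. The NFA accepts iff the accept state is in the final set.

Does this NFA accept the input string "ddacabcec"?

Answer: REJECT

Derivation:
S₀ = ε-closure({0}) = {0,2,4}
'd' @ 1: {1,3}  ✓accept
'd' @ 2: {}  — dead — no transitions
rest 'acabcec' ignored (set empty)
end set {} — state 1 not in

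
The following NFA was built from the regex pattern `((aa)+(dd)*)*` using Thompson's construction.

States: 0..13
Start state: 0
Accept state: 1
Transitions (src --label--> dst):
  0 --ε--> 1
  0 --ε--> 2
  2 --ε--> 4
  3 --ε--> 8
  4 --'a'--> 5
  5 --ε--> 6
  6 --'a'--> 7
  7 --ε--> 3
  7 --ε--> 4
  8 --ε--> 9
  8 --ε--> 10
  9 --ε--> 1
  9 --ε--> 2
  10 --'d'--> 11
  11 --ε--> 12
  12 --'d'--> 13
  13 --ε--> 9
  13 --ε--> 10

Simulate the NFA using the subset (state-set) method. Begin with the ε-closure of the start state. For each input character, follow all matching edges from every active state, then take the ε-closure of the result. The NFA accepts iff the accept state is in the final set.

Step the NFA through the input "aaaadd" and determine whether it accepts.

S₀ = ε-closure({0}) = {0,1,2,4}
'a' @ 1: {5,6}
'a' @ 2: {1,2,3,4,7,8,9,10}  (accept∈set)
'a' @ 3: {5,6}
'a' @ 4: {1,2,3,4,7,8,9,10}  (accept∈set)
'd' @ 5: {11,12}
'd' @ 6: {1,2,4,9,10,13}  (accept∈set)
final: {1,2,4,9,10,13}; accept 1 in set

Answer: ACCEPT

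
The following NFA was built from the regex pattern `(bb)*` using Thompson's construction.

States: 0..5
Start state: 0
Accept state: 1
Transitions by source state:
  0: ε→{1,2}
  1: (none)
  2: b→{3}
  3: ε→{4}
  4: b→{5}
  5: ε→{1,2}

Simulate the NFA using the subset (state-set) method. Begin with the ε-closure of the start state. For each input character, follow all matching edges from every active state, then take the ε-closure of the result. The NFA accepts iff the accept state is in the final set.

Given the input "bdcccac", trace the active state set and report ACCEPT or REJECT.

start: ε-closure({0}) = {0,1,2}
'b' @ 1: {3,4}
'd' @ 2: {}  — dead — no transitions
rest 'cccac' ignored (set empty)
final: {}; accept 1 not in set

Answer: REJECT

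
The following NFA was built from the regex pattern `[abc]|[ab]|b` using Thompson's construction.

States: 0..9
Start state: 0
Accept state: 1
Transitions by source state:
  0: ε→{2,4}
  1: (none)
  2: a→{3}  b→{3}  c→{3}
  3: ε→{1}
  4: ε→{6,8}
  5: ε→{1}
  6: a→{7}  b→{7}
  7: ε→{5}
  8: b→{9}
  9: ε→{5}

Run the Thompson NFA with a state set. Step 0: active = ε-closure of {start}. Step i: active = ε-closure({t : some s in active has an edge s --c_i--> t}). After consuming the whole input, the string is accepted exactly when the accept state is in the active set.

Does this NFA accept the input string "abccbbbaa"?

Answer: REJECT

Derivation:
initial (ε-close {0}): {0,2,4,6,8}
'a' @ 1: {1,3,5,7}  [accepting]
'b' @ 2: {}  — no active states
rest 'ccbbbaa' ignored (set empty)
final: {}; accept 1 not in set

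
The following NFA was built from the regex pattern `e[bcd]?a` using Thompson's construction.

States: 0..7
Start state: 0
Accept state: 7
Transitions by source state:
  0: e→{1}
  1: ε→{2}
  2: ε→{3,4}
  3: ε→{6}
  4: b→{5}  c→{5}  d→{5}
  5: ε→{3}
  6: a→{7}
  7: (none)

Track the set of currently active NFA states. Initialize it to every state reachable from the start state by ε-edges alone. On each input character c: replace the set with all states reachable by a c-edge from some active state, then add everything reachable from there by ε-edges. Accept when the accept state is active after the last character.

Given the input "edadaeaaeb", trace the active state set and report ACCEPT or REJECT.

initial (ε-close {0}): {0}
'e' @ 1: {1,2,3,4,6}
'd' @ 2: {3,5,6}
'a' @ 3: {7}  (accept∈set)
'd' @ 4: {}  — state set empty
rest 'aeaaeb' ignored (set empty)
after full input: {}  (accept=7 not in)

Answer: REJECT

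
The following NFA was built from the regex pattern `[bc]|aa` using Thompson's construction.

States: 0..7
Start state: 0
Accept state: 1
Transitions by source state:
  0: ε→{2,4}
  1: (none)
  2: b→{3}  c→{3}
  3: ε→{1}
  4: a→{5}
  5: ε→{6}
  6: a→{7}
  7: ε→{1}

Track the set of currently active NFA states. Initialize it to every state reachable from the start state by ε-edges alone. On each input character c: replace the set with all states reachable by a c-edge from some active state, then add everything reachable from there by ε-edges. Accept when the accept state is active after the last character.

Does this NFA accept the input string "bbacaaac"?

S₀ = ε-closure({0}) = {0,2,4}
'b' @ 1: {1,3}  (accept∈set)
'b' @ 2: {}  — state set empty
rest 'acaaac' ignored (set empty)
end set {} — state 1 not in

Answer: REJECT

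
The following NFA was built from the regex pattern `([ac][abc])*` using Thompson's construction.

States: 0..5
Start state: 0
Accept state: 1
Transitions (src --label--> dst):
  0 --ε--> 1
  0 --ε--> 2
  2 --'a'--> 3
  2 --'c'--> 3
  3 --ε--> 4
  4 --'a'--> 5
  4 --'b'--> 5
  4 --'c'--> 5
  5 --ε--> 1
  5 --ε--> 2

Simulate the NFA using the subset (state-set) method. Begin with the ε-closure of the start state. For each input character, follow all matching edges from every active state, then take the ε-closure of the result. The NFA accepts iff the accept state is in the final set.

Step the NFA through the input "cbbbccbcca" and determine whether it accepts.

S₀ = ε-closure({0}) = {0,1,2}
'c' @ 1: {3,4}
'b' @ 2: {1,2,5}  ✓accept
'b' @ 3: {}  — state set empty
rest 'bccbcca' ignored (set empty)
end set {} — state 1 not in

Answer: REJECT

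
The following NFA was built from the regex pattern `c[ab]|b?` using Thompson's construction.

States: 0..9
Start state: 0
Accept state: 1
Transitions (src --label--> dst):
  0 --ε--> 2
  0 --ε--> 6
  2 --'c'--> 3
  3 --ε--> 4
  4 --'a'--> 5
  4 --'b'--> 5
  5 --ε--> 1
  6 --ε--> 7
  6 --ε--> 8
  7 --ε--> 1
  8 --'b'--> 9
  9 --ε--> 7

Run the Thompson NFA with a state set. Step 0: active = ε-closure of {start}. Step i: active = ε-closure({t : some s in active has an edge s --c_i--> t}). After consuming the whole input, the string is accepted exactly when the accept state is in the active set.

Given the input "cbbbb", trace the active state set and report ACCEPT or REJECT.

S₀ = ε-closure({0}) = {0,1,2,6,7,8}
'c' @ 1: {3,4}
'b' @ 2: {1,5}  ✓accept
'b' @ 3: {}  — state set empty
rest 'bb' ignored (set empty)
after full input: {}  (accept=1 not in)

Answer: REJECT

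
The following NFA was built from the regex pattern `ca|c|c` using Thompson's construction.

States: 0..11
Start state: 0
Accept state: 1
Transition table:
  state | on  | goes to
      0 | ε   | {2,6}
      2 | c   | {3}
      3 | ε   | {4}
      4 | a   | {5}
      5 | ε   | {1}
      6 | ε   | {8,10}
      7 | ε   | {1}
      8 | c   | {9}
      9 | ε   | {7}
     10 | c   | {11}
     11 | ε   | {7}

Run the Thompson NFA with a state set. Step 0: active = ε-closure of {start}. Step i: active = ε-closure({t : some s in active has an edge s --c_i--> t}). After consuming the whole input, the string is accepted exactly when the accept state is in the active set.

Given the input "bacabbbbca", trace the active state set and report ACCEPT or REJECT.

Answer: REJECT

Steps:
S₀ = ε-closure({0}) = {0,2,6,8,10}
'b' @ 1: {}  — dead — no transitions
rest 'acabbbbca' ignored (set empty)
final: {}; accept 1 not in set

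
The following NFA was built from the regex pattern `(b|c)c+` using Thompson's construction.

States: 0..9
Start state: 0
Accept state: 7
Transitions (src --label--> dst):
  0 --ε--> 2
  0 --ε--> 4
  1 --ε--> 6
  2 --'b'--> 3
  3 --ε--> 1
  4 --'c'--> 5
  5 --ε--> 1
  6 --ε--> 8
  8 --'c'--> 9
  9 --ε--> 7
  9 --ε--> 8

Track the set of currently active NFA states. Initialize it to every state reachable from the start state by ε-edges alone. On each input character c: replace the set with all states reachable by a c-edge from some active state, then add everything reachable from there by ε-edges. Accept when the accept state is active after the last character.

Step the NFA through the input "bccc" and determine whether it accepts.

start: ε-closure({0}) = {0,2,4}
'b' @ 1: {1,3,6,8}
'c' @ 2: {7,8,9}  [accepting]
'c' @ 3: {7,8,9}  [accepting]
'c' @ 4: {7,8,9}  [accepting]
final: {7,8,9}; accept 7 in set

Answer: ACCEPT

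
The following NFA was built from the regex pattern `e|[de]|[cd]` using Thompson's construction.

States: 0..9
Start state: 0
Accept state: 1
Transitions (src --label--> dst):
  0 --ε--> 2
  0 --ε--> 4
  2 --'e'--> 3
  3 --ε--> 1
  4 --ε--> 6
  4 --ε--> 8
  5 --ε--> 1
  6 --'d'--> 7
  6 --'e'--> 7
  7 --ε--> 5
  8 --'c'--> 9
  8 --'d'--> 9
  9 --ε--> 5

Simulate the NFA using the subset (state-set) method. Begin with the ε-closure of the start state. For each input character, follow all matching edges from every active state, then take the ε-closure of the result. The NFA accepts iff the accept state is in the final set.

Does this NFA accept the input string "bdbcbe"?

start: ε-closure({0}) = {0,2,4,6,8}
'b' @ 1: {}  — no active states
rest 'dbcbe' ignored (set empty)
end set {} — state 1 not in

Answer: REJECT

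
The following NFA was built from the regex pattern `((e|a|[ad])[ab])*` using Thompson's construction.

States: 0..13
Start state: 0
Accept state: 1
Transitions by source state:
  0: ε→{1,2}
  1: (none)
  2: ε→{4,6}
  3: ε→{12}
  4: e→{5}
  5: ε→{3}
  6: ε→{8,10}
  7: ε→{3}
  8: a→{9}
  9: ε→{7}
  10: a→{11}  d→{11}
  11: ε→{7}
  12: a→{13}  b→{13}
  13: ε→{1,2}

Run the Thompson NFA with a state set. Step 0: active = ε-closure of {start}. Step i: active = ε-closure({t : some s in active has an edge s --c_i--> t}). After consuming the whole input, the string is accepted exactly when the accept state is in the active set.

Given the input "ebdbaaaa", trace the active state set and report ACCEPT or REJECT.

initial (ε-close {0}): {0,1,2,4,6,8,10}
'e' @ 1: {3,5,12}
'b' @ 2: {1,2,4,6,8,10,13}  (accept∈set)
'd' @ 3: {3,7,11,12}
'b' @ 4: {1,2,4,6,8,10,13}  (accept∈set)
'a' @ 5: {3,7,9,11,12}
'a' @ 6: {1,2,4,6,8,10,13}  (accept∈set)
'a' @ 7: {3,7,9,11,12}
'a' @ 8: {1,2,4,6,8,10,13}  (accept∈set)
after full input: {1,2,4,6,8,10,13}  (accept=1 in)

Answer: ACCEPT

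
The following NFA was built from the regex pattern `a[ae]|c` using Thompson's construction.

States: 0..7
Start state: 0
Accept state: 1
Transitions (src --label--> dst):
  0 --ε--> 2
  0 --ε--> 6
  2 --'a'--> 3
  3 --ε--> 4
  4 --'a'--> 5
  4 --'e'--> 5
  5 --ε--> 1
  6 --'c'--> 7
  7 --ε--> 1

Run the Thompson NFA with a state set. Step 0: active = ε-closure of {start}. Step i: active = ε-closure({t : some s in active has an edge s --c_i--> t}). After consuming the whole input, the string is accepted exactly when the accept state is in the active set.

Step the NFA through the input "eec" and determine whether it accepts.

Answer: REJECT

Steps:
initial (ε-close {0}): {0,2,6}
'e' @ 1: {}  — dead — no transitions
rest 'ec' ignored (set empty)
after full input: {}  (accept=1 not in)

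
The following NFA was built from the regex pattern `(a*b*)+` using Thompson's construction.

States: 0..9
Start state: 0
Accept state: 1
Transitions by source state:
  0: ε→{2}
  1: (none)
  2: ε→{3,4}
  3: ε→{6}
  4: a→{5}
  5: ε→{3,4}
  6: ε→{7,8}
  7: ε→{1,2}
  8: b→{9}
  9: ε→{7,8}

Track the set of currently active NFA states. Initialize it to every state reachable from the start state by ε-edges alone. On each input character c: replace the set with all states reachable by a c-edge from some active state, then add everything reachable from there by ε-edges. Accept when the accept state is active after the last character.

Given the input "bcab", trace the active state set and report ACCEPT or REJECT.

S₀ = ε-closure({0}) = {0,1,2,3,4,6,7,8}
'b' @ 1: {1,2,3,4,6,7,8,9}  ✓accept
'c' @ 2: {}  — no active states
rest 'ab' ignored (set empty)
end set {} — state 1 not in

Answer: REJECT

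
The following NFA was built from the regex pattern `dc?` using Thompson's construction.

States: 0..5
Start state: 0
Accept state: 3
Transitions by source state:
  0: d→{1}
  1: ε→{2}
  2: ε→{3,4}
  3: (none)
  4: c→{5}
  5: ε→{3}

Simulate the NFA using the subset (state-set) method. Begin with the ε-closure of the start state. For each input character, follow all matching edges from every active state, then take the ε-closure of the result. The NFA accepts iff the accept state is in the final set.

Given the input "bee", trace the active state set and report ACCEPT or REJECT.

Answer: REJECT

Trace:
start: ε-closure({0}) = {0}
'b' @ 1: {}  — state set empty
rest 'ee' ignored (set empty)
end set {} — state 3 not in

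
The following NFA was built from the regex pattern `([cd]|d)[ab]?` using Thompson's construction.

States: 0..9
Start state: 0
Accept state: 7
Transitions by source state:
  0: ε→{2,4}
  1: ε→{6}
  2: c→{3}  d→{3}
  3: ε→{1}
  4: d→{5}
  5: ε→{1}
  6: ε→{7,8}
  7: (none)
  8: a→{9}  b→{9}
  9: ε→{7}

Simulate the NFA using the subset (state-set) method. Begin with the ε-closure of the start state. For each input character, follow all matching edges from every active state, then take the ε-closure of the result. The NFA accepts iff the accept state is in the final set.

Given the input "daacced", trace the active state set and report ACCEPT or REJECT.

Answer: REJECT

Steps:
initial (ε-close {0}): {0,2,4}
'd' @ 1: {1,3,5,6,7,8}  (accept∈set)
'a' @ 2: {7,9}  (accept∈set)
'a' @ 3: {}  — no active states
rest 'cced' ignored (set empty)
final: {}; accept 7 not in set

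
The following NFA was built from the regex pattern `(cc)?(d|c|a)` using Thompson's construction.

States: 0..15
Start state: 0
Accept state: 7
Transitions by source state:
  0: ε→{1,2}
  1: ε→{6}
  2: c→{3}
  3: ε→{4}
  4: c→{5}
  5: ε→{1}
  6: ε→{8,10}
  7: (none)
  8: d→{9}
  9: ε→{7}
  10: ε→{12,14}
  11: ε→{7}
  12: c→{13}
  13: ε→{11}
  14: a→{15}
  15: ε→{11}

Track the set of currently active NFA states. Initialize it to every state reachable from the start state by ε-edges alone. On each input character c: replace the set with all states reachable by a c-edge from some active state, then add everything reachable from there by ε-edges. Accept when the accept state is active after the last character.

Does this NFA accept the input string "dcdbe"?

S₀ = ε-closure({0}) = {0,1,2,6,8,10,12,14}
'd' @ 1: {7,9}  [accepting]
'c' @ 2: {}  — no active states
rest 'dbe' ignored (set empty)
final: {}; accept 7 not in set

Answer: REJECT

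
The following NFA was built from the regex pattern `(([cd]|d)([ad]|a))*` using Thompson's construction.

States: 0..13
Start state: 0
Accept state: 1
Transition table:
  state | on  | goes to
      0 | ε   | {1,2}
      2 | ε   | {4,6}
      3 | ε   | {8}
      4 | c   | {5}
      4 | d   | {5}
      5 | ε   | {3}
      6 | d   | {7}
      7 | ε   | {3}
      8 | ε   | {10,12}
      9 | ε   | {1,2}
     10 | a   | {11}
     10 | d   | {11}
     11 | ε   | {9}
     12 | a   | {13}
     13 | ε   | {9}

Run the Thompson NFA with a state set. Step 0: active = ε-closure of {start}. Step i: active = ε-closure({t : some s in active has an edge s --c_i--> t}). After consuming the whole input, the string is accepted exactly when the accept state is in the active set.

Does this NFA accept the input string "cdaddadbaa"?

Answer: REJECT

Trace:
S₀ = ε-closure({0}) = {0,1,2,4,6}
'c' @ 1: {3,5,8,10,12}
'd' @ 2: {1,2,4,6,9,11}  [accepting]
'a' @ 3: {}  — no active states
rest 'ddadbaa' ignored (set empty)
final: {}; accept 1 not in set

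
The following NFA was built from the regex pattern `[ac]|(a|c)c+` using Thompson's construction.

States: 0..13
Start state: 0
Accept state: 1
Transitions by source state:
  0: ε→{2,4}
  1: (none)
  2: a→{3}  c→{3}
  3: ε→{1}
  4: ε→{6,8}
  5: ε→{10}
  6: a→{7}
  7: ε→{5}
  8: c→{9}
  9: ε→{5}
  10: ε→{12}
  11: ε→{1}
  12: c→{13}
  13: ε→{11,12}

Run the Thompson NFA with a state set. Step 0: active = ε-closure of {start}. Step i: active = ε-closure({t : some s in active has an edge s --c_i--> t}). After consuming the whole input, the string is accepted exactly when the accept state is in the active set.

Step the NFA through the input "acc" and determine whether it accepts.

S₀ = ε-closure({0}) = {0,2,4,6,8}
'a' @ 1: {1,3,5,7,10,12}  ✓accept
'c' @ 2: {1,11,12,13}  ✓accept
'c' @ 3: {1,11,12,13}  ✓accept
after full input: {1,11,12,13}  (accept=1 in)

Answer: ACCEPT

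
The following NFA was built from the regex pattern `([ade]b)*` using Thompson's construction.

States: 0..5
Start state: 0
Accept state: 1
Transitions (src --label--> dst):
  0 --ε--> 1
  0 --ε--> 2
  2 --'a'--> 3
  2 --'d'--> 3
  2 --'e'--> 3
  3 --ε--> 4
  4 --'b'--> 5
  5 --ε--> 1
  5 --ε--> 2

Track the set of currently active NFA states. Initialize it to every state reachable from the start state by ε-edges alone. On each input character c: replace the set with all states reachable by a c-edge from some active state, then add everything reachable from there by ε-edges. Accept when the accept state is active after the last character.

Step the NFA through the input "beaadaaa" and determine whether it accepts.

Answer: REJECT

Derivation:
initial (ε-close {0}): {0,1,2}
'b' @ 1: {}  — dead — no transitions
rest 'eaadaaa' ignored (set empty)
end set {} — state 1 not in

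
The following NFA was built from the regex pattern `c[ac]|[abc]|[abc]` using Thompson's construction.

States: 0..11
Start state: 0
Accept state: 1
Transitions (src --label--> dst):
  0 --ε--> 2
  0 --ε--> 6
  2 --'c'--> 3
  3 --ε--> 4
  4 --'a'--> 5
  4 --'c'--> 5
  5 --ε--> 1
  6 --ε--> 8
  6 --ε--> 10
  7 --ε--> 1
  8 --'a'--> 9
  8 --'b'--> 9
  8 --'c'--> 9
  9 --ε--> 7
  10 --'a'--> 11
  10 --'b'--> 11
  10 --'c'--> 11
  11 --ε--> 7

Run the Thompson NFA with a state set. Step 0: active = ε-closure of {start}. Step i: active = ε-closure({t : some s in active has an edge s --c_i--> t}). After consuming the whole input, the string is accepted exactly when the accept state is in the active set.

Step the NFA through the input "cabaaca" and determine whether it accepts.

S₀ = ε-closure({0}) = {0,2,6,8,10}
'c' @ 1: {1,3,4,7,9,11}  (accept∈set)
'a' @ 2: {1,5}  (accept∈set)
'b' @ 3: {}  — no active states
rest 'aaca' ignored (set empty)
after full input: {}  (accept=1 not in)

Answer: REJECT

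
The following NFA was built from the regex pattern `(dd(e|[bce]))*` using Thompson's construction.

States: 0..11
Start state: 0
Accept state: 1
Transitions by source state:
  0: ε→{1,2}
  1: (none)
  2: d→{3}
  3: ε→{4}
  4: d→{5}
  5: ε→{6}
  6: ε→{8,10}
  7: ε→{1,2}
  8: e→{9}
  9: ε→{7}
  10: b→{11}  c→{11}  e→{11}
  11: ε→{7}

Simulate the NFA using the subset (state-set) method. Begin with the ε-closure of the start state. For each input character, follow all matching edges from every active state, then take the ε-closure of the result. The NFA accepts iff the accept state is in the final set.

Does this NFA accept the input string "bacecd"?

Answer: REJECT

Steps:
initial (ε-close {0}): {0,1,2}
'b' @ 1: {}  — no active states
rest 'acecd' ignored (set empty)
final: {}; accept 1 not in set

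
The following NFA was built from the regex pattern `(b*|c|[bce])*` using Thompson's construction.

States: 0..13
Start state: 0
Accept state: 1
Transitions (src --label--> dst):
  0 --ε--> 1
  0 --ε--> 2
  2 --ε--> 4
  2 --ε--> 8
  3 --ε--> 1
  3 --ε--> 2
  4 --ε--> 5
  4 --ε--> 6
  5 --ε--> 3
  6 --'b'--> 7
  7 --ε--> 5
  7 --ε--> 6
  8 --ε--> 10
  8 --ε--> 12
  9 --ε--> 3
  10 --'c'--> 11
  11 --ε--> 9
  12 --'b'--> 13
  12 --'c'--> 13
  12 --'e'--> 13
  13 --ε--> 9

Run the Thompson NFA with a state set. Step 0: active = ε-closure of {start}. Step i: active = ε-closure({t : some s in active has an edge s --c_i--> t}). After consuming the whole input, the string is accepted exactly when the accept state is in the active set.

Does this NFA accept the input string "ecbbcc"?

Answer: ACCEPT

Steps:
S₀ = ε-closure({0}) = {0,1,2,3,4,5,6,8,10,12}
'e' @ 1: {1,2,3,4,5,6,8,9,10,12,13}  ✓accept
'c' @ 2: {1,2,3,4,5,6,8,9,10,11,12,13}  ✓accept
'b' @ 3: {1,2,3,4,5,6,7,8,9,10,12,13}  ✓accept
'b' @ 4: {1,2,3,4,5,6,7,8,9,10,12,13}  ✓accept
'c' @ 5: {1,2,3,4,5,6,8,9,10,11,12,13}  ✓accept
'c' @ 6: {1,2,3,4,5,6,8,9,10,11,12,13}  ✓accept
after full input: {1,2,3,4,5,6,8,9,10,11,12,13}  (accept=1 in)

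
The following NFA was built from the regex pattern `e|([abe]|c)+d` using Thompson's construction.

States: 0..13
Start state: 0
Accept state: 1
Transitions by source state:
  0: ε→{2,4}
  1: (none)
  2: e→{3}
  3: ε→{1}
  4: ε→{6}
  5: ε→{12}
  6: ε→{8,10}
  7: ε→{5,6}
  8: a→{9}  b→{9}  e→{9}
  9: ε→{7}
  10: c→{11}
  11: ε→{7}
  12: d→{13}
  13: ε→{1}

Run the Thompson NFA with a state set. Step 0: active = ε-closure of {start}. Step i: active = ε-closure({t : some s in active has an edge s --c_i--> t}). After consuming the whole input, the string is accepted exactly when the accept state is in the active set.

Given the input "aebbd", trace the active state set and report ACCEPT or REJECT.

Answer: ACCEPT

Derivation:
S₀ = ε-closure({0}) = {0,2,4,6,8,10}
'a' @ 1: {5,6,7,8,9,10,12}
'e' @ 2: {5,6,7,8,9,10,12}
'b' @ 3: {5,6,7,8,9,10,12}
'b' @ 4: {5,6,7,8,9,10,12}
'd' @ 5: {1,13}  [accepting]
final: {1,13}; accept 1 in set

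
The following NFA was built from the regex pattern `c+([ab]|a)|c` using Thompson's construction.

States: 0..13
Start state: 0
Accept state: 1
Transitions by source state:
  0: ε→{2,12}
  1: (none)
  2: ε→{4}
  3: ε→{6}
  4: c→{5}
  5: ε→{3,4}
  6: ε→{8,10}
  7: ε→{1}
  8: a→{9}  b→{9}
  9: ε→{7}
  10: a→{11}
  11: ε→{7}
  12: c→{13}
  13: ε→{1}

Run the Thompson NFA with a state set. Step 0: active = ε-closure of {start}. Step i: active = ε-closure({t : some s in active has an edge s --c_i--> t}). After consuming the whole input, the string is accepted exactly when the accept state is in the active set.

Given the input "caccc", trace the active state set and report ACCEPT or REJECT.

Answer: REJECT

Steps:
start: ε-closure({0}) = {0,2,4,12}
'c' @ 1: {1,3,4,5,6,8,10,13}  ✓accept
'a' @ 2: {1,7,9,11}  ✓accept
'c' @ 3: {}  — state set empty
rest 'cc' ignored (set empty)
final: {}; accept 1 not in set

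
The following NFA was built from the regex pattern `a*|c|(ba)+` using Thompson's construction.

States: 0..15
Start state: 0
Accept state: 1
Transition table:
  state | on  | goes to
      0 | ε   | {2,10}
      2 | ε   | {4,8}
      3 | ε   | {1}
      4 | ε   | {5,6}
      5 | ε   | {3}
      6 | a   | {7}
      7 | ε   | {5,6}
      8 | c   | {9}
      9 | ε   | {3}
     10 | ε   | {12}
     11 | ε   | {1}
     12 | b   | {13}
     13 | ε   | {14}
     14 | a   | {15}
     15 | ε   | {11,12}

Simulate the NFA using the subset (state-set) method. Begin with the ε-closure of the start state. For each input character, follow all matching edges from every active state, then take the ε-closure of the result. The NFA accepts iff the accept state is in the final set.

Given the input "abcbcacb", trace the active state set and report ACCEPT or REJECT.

start: ε-closure({0}) = {0,1,2,3,4,5,6,8,10,12}
'a' @ 1: {1,3,5,6,7}  ✓accept
'b' @ 2: {}  — no active states
rest 'cbcacb' ignored (set empty)
end set {} — state 1 not in

Answer: REJECT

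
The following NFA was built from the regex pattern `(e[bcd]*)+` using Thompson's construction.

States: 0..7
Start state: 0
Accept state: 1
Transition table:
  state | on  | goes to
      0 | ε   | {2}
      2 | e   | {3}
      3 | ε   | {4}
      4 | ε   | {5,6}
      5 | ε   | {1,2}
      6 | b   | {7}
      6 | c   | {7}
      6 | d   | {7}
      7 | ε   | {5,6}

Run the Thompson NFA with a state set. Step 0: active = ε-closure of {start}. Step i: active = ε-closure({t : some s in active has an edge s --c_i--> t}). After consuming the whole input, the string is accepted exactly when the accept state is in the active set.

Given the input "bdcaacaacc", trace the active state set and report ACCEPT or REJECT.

Answer: REJECT

Trace:
initial (ε-close {0}): {0,2}
'b' @ 1: {}  — state set empty
rest 'dcaacaacc' ignored (set empty)
after full input: {}  (accept=1 not in)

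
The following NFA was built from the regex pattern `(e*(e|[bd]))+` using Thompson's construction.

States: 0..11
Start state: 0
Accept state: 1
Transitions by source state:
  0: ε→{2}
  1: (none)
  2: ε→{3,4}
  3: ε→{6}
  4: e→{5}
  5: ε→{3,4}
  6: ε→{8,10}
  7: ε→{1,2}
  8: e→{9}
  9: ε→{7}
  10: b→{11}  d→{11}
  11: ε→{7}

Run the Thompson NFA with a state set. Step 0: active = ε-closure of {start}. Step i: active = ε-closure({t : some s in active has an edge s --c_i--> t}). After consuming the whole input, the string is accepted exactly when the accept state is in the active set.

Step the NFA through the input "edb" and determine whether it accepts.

Answer: ACCEPT

Derivation:
S₀ = ε-closure({0}) = {0,2,3,4,6,8,10}
'e' @ 1: {1,2,3,4,5,6,7,8,9,10}  [accepting]
'd' @ 2: {1,2,3,4,6,7,8,10,11}  [accepting]
'b' @ 3: {1,2,3,4,6,7,8,10,11}  [accepting]
final: {1,2,3,4,6,7,8,10,11}; accept 1 in set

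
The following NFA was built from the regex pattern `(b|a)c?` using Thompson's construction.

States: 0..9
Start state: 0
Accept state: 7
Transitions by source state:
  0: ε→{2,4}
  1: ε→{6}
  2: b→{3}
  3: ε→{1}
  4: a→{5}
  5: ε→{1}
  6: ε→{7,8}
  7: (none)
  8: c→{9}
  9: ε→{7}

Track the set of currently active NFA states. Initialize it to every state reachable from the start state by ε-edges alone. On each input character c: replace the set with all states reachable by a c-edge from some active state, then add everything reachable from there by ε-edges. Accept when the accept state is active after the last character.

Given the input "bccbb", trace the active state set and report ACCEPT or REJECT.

initial (ε-close {0}): {0,2,4}
'b' @ 1: {1,3,6,7,8}  (accept∈set)
'c' @ 2: {7,9}  (accept∈set)
'c' @ 3: {}  — state set empty
rest 'bb' ignored (set empty)
after full input: {}  (accept=7 not in)

Answer: REJECT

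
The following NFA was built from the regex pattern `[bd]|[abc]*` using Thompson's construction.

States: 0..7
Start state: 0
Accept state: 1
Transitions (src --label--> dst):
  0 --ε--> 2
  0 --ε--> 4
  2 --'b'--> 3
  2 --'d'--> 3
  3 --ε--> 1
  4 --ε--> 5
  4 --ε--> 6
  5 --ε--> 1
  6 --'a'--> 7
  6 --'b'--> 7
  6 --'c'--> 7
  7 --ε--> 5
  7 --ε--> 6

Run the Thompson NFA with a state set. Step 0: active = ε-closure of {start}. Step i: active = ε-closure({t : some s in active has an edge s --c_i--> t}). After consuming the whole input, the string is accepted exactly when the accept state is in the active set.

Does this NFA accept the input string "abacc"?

start: ε-closure({0}) = {0,1,2,4,5,6}
'a' @ 1: {1,5,6,7}  [accepting]
'b' @ 2: {1,5,6,7}  [accepting]
'a' @ 3: {1,5,6,7}  [accepting]
'c' @ 4: {1,5,6,7}  [accepting]
'c' @ 5: {1,5,6,7}  [accepting]
after full input: {1,5,6,7}  (accept=1 in)

Answer: ACCEPT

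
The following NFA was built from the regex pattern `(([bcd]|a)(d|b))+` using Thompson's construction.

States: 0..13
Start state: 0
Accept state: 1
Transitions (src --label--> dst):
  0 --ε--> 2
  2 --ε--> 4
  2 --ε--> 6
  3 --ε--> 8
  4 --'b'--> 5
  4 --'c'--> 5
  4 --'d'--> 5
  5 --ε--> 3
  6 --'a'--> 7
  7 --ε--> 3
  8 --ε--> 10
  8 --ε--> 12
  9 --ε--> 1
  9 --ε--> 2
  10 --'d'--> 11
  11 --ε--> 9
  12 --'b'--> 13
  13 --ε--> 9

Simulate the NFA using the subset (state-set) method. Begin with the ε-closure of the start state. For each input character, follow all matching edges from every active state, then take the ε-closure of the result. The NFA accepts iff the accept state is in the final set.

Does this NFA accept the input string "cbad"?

Answer: ACCEPT

Steps:
initial (ε-close {0}): {0,2,4,6}
'c' @ 1: {3,5,8,10,12}
'b' @ 2: {1,2,4,6,9,13}  (accept∈set)
'a' @ 3: {3,7,8,10,12}
'd' @ 4: {1,2,4,6,9,11}  (accept∈set)
final: {1,2,4,6,9,11}; accept 1 in set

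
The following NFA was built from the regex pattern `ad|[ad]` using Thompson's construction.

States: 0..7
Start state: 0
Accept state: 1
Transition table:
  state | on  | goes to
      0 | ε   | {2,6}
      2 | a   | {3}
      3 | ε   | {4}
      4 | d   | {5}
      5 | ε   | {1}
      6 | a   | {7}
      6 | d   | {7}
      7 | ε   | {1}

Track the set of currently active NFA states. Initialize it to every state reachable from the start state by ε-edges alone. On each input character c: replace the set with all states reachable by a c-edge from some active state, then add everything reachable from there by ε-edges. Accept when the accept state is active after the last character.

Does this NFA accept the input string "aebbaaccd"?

S₀ = ε-closure({0}) = {0,2,6}
'a' @ 1: {1,3,4,7}  ✓accept
'e' @ 2: {}  — dead — no transitions
rest 'bbaaccd' ignored (set empty)
end set {} — state 1 not in

Answer: REJECT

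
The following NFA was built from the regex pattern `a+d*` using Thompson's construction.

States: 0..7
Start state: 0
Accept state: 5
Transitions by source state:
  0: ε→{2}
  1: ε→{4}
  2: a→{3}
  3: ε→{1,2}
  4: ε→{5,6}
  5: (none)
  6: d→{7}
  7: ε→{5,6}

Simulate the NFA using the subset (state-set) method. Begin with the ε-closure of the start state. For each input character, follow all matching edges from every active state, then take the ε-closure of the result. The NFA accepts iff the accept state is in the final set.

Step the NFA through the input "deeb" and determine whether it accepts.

S₀ = ε-closure({0}) = {0,2}
'd' @ 1: {}  — dead — no transitions
rest 'eeb' ignored (set empty)
end set {} — state 5 not in

Answer: REJECT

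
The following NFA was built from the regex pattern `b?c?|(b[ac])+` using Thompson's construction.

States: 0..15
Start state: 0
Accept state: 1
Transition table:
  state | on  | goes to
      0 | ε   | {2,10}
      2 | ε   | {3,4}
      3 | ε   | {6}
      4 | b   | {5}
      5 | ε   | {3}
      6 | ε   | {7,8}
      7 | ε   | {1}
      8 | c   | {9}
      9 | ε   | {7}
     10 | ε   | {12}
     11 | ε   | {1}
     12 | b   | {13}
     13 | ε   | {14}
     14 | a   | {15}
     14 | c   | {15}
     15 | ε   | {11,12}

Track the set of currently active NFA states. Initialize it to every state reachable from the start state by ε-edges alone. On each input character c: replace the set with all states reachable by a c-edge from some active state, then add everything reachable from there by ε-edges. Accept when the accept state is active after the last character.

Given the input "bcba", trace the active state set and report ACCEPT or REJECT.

Answer: ACCEPT

Derivation:
initial (ε-close {0}): {0,1,2,3,4,6,7,8,10,12}
'b' @ 1: {1,3,5,6,7,8,13,14}  (accept∈set)
'c' @ 2: {1,7,9,11,12,15}  (accept∈set)
'b' @ 3: {13,14}
'a' @ 4: {1,11,12,15}  (accept∈set)
end set {1,11,12,15} — state 1 in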